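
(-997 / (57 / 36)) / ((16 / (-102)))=152541 / 38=4014.24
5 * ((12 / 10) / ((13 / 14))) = 84 / 13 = 6.46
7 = 7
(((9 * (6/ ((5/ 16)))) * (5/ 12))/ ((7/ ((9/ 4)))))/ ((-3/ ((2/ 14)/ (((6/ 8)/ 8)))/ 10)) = -5760/ 49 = -117.55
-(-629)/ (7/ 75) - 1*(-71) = 47672/ 7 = 6810.29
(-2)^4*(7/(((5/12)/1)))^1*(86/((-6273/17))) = -62.65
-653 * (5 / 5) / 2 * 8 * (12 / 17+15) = -697404 / 17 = -41023.76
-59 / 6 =-9.83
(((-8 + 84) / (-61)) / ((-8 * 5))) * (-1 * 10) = -19 / 61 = -0.31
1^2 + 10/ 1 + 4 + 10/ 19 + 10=485/ 19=25.53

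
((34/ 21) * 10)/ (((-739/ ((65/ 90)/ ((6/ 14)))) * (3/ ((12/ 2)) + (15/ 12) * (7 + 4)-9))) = -8840/ 1257039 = -0.01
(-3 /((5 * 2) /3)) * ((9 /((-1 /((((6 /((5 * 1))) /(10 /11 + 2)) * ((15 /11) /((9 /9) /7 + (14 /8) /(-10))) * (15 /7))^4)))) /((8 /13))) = 6663515625 /256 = 26029357.91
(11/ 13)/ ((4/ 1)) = 11/ 52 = 0.21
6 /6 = 1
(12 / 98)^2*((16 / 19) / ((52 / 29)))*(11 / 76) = 11484 / 11267893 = 0.00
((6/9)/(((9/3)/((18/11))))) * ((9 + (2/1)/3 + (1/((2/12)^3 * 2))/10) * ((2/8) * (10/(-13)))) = -614/429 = -1.43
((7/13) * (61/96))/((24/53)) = 22631/29952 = 0.76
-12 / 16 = -3 / 4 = -0.75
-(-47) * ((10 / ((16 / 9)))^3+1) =4306939 / 512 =8411.99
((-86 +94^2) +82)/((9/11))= 32384/3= 10794.67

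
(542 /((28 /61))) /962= 16531 /13468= 1.23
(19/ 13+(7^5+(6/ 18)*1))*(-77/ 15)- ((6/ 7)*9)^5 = -1116975301517/ 9832095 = -113605.02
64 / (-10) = -32 / 5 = -6.40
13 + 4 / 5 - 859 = -4226 / 5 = -845.20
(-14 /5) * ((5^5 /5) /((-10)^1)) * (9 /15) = 105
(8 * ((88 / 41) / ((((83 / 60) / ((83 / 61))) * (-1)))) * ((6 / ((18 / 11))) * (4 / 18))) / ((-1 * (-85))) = -61952 / 382653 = -0.16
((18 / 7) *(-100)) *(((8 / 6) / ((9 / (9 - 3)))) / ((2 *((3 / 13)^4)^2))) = -652584576800 / 45927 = -14209170.57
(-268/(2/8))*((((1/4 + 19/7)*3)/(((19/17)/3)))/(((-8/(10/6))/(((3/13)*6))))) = 12762495/1729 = 7381.43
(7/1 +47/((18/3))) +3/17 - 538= -53345/102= -522.99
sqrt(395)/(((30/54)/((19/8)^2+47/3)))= 12273 * sqrt(395)/320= 762.25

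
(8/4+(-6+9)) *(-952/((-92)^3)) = 595/97336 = 0.01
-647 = -647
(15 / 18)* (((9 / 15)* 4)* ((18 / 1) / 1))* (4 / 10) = 72 / 5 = 14.40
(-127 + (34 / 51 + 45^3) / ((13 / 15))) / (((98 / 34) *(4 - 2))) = 892653 / 49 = 18217.41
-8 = -8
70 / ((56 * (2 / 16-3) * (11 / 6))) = -60 / 253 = -0.24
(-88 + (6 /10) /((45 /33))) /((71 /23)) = -28.36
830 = 830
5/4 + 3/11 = 67/44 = 1.52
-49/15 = -3.27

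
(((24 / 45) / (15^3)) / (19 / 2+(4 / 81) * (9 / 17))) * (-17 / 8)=-578 / 16396875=-0.00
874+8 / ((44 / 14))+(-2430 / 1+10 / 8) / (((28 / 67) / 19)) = -109544.84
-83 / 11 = -7.55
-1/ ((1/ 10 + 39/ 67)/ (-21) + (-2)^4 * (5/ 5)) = -14070/ 224663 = -0.06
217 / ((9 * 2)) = 217 / 18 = 12.06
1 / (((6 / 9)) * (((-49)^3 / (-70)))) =15 / 16807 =0.00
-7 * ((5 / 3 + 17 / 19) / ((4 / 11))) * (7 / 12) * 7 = -275429 / 1368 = -201.34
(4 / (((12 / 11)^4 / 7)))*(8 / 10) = 102487 / 6480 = 15.82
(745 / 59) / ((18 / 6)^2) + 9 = 5524 / 531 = 10.40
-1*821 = -821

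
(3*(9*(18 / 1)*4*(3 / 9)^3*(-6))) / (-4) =108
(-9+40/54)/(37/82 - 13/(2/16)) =0.08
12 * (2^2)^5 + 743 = 13031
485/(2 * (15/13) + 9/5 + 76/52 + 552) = 31525/36242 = 0.87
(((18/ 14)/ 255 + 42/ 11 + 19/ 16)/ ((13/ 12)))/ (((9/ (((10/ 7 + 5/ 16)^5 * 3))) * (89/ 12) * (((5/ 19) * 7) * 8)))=25947448126894125/ 114976158323310592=0.23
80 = 80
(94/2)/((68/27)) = 1269/68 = 18.66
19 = 19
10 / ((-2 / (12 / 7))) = -60 / 7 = -8.57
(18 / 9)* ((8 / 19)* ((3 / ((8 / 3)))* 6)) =5.68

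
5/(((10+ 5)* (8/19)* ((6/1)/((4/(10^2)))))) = 19/3600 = 0.01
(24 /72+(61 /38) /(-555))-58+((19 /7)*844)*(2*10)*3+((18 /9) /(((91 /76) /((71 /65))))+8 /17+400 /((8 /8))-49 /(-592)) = 155853306444041 /1131042640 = 137796.14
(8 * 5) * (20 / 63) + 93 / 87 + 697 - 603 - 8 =182275 / 1827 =99.77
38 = 38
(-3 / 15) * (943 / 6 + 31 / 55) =-52051 / 1650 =-31.55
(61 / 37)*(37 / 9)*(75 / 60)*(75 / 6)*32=30500 / 9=3388.89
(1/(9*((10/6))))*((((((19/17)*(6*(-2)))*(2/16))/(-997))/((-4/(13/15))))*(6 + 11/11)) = -0.00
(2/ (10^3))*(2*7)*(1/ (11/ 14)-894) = -6874/ 275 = -25.00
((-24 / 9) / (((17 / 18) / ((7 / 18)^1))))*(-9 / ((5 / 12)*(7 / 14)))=4032 / 85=47.44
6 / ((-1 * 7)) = -0.86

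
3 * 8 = 24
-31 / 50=-0.62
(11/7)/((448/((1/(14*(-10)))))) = -0.00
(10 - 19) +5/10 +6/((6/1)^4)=-1835/216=-8.50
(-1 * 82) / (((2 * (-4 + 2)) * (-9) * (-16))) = 41 / 288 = 0.14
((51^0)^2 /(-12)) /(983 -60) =-0.00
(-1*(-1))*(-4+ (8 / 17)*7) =-12 / 17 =-0.71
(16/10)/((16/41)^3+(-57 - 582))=-551368/220182115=-0.00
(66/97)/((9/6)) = 44/97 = 0.45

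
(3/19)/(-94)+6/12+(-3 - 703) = -705.50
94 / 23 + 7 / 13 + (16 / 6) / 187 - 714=-709.36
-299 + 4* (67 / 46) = -6743 / 23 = -293.17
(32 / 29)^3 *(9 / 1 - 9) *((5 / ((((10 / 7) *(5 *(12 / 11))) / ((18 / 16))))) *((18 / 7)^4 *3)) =0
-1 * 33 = -33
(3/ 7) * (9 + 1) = 30/ 7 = 4.29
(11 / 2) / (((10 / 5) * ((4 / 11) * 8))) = 121 / 128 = 0.95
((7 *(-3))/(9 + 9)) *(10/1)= -35/3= -11.67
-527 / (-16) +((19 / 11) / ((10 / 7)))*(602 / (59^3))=5953550843 / 180733520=32.94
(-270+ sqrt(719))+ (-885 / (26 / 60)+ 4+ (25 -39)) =-2295.49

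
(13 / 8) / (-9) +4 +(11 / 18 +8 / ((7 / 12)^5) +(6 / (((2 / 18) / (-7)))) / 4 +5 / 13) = 452390401 / 15731352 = 28.76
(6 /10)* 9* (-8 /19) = -216 /95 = -2.27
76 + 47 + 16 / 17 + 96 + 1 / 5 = 18712 / 85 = 220.14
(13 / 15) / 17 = 0.05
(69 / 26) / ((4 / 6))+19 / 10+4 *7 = 8809 / 260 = 33.88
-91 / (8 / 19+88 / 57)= -741 / 16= -46.31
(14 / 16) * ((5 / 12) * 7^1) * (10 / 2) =1225 / 96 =12.76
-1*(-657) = 657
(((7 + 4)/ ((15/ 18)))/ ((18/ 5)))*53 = 583/ 3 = 194.33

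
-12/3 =-4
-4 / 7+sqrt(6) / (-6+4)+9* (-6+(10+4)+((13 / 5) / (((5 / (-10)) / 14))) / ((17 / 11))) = -209752 / 595- sqrt(6) / 2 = -353.75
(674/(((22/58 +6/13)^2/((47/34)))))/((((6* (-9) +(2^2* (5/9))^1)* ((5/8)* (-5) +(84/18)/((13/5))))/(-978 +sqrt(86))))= -3091123962460872/165185325535 +3160658448324* sqrt(86)/165185325535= -18535.62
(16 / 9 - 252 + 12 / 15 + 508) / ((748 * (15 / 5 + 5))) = 2909 / 67320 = 0.04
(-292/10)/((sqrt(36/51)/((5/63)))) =-73*sqrt(51)/189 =-2.76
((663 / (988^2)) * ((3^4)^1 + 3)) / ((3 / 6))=1071 / 9386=0.11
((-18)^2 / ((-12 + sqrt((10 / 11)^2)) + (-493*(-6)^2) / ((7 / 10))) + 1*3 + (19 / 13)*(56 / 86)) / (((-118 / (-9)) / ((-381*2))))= -228.93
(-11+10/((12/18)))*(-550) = -2200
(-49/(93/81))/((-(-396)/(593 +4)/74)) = -3247083/682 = -4761.12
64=64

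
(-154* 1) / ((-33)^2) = -14 / 99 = -0.14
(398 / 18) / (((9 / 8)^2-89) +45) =-12736 / 24615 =-0.52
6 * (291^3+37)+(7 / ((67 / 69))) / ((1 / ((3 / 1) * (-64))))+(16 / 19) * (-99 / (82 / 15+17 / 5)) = 25032649629840 / 169309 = 147851854.48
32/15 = 2.13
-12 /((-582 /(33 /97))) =66 /9409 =0.01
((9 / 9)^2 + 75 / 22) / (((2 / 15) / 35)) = 50925 / 44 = 1157.39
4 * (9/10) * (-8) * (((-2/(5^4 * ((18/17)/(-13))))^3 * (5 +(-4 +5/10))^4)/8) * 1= -10793861/9765625000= -0.00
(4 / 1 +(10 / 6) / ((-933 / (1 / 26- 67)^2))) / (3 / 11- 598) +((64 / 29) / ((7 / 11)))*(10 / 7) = 87701226686579 / 17678256441300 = 4.96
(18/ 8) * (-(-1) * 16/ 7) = 36/ 7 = 5.14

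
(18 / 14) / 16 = 0.08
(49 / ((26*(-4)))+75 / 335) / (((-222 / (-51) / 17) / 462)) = -115025757 / 257816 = -446.15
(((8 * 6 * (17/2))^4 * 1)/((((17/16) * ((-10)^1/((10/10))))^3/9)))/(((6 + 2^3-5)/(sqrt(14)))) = -2887778304 * sqrt(14)/125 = -86440616.18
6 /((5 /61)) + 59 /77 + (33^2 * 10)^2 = 45657986977 /385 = 118592173.97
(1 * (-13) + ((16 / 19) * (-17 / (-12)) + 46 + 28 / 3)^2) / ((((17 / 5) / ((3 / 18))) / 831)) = 1591064455 / 12274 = 129628.85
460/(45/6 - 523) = -920/1031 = -0.89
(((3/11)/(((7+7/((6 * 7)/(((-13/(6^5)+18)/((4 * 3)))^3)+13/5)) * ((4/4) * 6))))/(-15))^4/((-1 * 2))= -2895783288346173069544436022041448070235811463859916620689003688401/213310942357538588512333796741998279744174473840198021652489129479603451801920000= -0.00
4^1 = 4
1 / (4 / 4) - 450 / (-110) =5.09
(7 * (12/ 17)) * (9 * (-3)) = -2268/ 17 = -133.41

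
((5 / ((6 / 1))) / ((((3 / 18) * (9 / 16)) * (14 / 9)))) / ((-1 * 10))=-0.57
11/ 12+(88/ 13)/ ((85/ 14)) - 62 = -795181/ 13260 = -59.97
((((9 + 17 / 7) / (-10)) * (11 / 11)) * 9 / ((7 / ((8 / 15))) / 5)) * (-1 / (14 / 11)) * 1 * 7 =1056 / 49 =21.55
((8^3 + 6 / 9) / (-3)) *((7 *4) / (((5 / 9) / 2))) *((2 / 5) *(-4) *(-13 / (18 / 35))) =-31350592 / 45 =-696679.82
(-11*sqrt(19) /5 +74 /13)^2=525431 /4225 - 1628*sqrt(19) /65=15.19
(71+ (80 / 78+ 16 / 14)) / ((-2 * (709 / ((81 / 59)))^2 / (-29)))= 1266874425 / 318469526102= 0.00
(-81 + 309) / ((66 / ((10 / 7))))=380 / 77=4.94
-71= -71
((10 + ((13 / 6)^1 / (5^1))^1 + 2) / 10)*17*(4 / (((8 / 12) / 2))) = 6341 / 25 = 253.64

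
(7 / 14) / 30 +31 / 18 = 1.74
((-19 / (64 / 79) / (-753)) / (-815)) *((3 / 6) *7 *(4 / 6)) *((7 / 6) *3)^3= -0.00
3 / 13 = 0.23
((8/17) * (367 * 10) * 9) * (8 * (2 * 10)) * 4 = 169113600/17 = 9947858.82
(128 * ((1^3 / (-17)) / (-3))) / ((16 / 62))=496 / 51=9.73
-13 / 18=-0.72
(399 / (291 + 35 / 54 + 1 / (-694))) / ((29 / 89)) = 332702559 / 79240702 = 4.20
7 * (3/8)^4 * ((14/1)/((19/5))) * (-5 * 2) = -99225/19456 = -5.10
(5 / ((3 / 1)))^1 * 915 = 1525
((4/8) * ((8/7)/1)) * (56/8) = 4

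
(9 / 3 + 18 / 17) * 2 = 138 / 17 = 8.12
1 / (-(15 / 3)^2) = -1 / 25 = -0.04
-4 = -4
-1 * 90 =-90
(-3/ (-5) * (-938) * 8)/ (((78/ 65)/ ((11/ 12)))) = -10318/ 3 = -3439.33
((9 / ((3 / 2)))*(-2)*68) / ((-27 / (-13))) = -3536 / 9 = -392.89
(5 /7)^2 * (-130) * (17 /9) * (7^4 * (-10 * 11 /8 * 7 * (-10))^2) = -5016026640625 /18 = -278668146701.39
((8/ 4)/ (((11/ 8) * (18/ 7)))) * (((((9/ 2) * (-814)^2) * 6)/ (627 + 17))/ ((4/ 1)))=90354/ 23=3928.43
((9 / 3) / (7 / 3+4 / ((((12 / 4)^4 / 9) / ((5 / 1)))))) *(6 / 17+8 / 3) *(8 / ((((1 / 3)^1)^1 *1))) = 33264 / 697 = 47.72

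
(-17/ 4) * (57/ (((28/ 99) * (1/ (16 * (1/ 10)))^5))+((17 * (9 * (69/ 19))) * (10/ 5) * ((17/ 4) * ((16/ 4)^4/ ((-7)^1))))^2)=-7008705435184920576/ 55278125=-126789854670.09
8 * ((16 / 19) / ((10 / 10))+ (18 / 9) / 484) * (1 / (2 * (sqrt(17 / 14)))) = 7782 * sqrt(238) / 39083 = 3.07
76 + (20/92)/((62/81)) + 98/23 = 114857/1426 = 80.54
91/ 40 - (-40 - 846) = 35531/ 40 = 888.28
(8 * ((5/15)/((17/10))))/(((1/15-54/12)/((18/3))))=-4800/2261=-2.12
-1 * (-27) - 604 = -577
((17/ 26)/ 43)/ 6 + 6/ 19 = 40571/ 127452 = 0.32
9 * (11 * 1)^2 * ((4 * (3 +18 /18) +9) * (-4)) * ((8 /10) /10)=-8712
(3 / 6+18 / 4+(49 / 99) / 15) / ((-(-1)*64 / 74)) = 5.82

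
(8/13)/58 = 4/377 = 0.01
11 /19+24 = 467 /19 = 24.58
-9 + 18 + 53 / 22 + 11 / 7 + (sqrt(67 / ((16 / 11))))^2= 72741 / 1232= 59.04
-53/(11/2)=-106/11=-9.64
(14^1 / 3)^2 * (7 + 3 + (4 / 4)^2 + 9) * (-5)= -19600 / 9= -2177.78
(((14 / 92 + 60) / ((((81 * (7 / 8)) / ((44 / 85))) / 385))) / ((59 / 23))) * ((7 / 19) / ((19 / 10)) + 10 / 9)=22713306880 / 263958507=86.05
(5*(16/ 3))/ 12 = 20/ 9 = 2.22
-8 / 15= -0.53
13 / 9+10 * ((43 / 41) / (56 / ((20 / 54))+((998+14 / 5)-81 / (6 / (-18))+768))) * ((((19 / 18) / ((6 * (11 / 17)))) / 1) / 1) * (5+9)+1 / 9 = 5922523 / 3762693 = 1.57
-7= -7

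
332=332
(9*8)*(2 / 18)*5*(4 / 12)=40 / 3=13.33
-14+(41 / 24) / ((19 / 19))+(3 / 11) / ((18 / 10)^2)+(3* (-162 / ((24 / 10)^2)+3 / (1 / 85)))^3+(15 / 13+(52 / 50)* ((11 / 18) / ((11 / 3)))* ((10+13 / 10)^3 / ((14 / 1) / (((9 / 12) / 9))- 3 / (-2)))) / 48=1947795951608603693 / 6177600000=315299784.97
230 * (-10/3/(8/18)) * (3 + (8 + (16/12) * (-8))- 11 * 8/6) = 24725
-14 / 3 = -4.67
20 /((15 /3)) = 4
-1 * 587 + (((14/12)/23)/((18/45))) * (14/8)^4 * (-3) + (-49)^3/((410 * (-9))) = -24276779231/43453440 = -558.68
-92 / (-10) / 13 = 46 / 65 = 0.71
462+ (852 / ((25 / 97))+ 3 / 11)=1036209 / 275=3768.03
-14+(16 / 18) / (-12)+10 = -110 / 27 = -4.07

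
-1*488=-488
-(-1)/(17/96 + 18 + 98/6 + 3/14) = 672/23335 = 0.03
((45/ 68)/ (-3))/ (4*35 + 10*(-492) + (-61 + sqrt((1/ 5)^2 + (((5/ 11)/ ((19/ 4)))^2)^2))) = 3276075*sqrt(1912029761)/ 76015862999158305952 + 3463789527375375/ 76015862999158305952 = 0.00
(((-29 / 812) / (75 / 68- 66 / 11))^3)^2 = 0.00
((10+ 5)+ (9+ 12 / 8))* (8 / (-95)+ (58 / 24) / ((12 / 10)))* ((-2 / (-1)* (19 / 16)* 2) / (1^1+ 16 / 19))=4263277 / 33600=126.88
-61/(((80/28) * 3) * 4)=-427/240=-1.78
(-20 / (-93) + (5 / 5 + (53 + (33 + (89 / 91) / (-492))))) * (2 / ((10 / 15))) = 121045805 / 462644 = 261.64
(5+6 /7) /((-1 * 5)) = -1.17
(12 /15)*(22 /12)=22 /15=1.47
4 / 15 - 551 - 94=-9671 / 15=-644.73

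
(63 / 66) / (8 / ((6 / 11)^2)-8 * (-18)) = 0.01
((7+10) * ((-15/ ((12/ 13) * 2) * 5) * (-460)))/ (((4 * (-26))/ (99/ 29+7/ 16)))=-87339625/ 7424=-11764.50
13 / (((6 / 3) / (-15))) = -97.50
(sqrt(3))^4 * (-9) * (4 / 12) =-27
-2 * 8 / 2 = -8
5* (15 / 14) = 75 / 14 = 5.36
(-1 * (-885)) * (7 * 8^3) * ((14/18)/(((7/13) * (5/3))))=2748928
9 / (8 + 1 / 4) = 12 / 11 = 1.09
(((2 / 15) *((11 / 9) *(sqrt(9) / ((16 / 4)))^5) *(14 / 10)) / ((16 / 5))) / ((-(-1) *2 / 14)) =4851 / 40960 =0.12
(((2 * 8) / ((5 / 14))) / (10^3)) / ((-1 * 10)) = -14 / 3125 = -0.00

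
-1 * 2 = -2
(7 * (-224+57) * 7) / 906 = -8183 / 906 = -9.03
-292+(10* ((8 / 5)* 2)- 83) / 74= -21659 / 74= -292.69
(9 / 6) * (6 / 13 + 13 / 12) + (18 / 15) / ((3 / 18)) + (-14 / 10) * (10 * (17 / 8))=-10521 / 520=-20.23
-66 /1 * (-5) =330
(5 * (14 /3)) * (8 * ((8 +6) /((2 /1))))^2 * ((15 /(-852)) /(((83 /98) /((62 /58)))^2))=-2532559433600 /1234047237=-2052.24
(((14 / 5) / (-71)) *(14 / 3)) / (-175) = 28 / 26625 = 0.00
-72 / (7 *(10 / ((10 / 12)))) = -6 / 7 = -0.86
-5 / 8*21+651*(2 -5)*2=-31353 / 8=-3919.12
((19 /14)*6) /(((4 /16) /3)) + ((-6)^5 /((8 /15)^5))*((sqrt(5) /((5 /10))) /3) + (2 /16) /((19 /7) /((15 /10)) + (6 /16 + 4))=710823 /7273-61509375*sqrt(5) /512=-268533.41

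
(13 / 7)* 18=234 / 7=33.43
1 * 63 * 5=315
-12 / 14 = -6 / 7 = -0.86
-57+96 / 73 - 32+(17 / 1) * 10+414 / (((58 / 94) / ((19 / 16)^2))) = 278693745 / 270976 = 1028.48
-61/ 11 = -5.55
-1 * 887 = -887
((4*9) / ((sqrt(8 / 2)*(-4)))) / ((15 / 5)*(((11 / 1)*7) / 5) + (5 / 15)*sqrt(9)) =-45 / 472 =-0.10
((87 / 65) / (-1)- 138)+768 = 40863 / 65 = 628.66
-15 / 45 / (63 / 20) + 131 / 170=21359 / 32130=0.66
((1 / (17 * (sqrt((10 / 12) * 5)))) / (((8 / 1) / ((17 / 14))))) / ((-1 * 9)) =-sqrt(6) / 5040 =-0.00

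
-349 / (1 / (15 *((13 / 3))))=-22685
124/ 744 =1/ 6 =0.17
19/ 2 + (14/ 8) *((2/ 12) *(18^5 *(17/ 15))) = 6246167/ 10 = 624616.70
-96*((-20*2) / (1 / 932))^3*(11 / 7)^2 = 601844525432832000 / 49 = 12282541335363918.37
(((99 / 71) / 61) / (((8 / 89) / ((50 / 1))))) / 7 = 220275 / 121268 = 1.82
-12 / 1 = -12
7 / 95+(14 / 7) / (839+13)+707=28615367 / 40470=707.08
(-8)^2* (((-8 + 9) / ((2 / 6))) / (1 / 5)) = 960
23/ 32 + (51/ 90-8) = -3223/ 480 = -6.71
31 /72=0.43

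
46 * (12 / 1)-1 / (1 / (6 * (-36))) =768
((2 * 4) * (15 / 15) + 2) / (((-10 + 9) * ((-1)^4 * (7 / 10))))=-100 / 7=-14.29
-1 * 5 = -5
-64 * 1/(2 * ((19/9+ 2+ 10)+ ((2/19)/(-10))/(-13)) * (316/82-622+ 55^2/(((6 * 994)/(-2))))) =21743074080/5936910802691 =0.00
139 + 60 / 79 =11041 / 79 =139.76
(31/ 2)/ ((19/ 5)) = 155/ 38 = 4.08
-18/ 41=-0.44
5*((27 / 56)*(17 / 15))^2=1.49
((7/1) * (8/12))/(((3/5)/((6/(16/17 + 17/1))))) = 476/183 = 2.60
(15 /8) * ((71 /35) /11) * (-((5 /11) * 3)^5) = -161746875 /99207416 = -1.63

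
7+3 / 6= 15 / 2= 7.50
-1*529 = -529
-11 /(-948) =11 /948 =0.01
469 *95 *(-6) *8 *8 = -17109120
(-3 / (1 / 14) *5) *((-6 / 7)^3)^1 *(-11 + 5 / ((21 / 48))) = 19440 / 343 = 56.68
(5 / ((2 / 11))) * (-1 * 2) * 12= -660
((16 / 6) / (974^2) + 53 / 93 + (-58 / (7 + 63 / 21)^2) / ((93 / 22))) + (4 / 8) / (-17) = 2520254417 / 6249403150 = 0.40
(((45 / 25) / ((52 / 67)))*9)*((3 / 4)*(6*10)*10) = 244215 / 26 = 9392.88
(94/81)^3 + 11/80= 1.70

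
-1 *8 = -8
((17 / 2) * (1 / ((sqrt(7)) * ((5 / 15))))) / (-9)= -17 * sqrt(7) / 42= -1.07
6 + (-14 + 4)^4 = 10006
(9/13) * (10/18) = 5/13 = 0.38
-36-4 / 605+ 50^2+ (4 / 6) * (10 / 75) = 13416928 / 5445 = 2464.08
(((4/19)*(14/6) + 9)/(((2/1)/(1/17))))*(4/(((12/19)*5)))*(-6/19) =-541/4845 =-0.11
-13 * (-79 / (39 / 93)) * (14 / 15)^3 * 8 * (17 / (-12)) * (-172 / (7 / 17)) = 95440155328 / 10125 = 9426188.18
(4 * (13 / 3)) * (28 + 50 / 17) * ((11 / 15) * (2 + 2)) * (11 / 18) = 6619184 / 6885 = 961.39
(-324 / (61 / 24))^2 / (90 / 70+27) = 23514624 / 40931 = 574.49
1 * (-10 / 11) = -10 / 11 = -0.91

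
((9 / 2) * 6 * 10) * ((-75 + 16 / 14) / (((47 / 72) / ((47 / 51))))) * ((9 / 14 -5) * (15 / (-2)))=-766349100 / 833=-919986.91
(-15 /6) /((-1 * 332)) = 5 /664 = 0.01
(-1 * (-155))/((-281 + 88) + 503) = 1/2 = 0.50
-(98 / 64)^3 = -3.59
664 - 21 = 643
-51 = -51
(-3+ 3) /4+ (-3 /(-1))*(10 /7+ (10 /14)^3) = 1845 /343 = 5.38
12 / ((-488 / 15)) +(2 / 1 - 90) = -10781 / 122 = -88.37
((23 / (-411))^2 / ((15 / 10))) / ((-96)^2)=529 / 2335163904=0.00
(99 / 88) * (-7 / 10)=-63 / 80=-0.79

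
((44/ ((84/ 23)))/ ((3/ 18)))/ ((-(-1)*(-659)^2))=506/ 3039967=0.00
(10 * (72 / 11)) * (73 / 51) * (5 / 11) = 87600 / 2057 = 42.59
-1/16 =-0.06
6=6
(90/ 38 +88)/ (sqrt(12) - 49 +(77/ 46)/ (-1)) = -61369014/ 34251737 - 7266344 * sqrt(3)/ 102755211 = -1.91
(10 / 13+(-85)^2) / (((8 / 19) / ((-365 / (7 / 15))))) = -9771588375 / 728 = -13422511.50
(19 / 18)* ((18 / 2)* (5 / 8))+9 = 239 / 16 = 14.94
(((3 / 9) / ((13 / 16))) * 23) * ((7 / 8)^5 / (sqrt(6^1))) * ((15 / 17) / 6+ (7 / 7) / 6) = 386561 * sqrt(6) / 1527552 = 0.62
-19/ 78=-0.24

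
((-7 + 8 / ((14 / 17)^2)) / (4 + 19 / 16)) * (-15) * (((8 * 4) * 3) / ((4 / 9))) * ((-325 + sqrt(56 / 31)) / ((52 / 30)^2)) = 17131500000 / 52871 - 1370520000 * sqrt(434) / 21307013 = 322684.50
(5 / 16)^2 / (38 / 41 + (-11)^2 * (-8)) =-41 / 406016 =-0.00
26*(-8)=-208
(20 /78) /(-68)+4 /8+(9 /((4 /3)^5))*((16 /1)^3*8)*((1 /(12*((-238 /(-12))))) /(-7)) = -1348567 /32487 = -41.51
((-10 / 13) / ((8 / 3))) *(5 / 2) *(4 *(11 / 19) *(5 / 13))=-4125 / 6422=-0.64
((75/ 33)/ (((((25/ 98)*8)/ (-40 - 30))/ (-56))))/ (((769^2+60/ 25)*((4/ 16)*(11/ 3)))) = 2881200/ 357774857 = 0.01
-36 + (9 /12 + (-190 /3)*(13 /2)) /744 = -326339 /8928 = -36.55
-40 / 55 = -8 / 11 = -0.73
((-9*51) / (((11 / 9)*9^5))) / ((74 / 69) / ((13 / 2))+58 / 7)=-35581 / 47278242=-0.00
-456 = -456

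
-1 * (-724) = 724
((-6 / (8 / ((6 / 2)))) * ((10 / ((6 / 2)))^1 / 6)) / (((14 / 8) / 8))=-40 / 7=-5.71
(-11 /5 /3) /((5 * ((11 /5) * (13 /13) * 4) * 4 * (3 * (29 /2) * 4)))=-1 /41760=-0.00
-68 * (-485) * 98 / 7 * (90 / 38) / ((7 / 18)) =53427600 / 19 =2811978.95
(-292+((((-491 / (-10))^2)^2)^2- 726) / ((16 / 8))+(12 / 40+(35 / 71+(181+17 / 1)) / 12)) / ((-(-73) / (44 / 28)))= 7914513524510373443999303 / 21768600000000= 363574760182.57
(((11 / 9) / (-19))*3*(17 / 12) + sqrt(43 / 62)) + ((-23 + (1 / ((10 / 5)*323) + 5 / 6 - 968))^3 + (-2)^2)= -3533085845809826329 / 3639412836 + sqrt(2666) / 62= -970784574.87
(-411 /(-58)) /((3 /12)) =822 /29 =28.34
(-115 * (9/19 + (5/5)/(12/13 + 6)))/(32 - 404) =0.19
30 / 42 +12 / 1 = 89 / 7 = 12.71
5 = 5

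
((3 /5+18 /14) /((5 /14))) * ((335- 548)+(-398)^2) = 20881212 /25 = 835248.48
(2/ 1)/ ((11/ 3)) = 0.55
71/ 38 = 1.87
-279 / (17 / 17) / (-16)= 279 / 16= 17.44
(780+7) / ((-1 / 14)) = -11018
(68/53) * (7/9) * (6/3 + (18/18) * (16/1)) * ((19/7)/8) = 323/53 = 6.09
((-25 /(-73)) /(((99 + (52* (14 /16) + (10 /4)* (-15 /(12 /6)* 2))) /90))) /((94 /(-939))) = -1056375 /367117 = -2.88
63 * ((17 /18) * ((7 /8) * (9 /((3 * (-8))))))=-2499 /128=-19.52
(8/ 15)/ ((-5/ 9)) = -0.96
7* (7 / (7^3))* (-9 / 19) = -9 / 133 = -0.07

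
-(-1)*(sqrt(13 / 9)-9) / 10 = -9 / 10 + sqrt(13) / 30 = -0.78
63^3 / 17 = 250047 / 17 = 14708.65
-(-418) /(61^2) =418 /3721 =0.11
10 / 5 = 2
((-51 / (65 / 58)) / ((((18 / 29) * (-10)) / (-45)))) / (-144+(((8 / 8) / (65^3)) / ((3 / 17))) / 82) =2.29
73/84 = 0.87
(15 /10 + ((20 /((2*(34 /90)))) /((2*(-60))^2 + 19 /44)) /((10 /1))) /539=32318529 /11611701794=0.00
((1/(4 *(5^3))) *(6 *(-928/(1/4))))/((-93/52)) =96512/3875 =24.91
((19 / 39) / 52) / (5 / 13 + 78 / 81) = 171 / 24596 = 0.01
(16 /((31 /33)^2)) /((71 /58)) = 1010592 /68231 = 14.81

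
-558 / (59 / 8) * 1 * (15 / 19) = -66960 / 1121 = -59.73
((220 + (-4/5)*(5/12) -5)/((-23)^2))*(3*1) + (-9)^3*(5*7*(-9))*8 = 42252868/23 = 1837081.22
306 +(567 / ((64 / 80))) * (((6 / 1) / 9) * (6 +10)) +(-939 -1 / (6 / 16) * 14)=20669 / 3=6889.67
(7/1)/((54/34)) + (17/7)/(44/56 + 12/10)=21131/3753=5.63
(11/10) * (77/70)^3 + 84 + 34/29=25124589/290000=86.64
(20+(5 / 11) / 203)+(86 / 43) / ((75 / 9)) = 1130023 / 55825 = 20.24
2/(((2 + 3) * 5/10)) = 4/5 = 0.80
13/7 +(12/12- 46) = -302/7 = -43.14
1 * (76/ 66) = 38/ 33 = 1.15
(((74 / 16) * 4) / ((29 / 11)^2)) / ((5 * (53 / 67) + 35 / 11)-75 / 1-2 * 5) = -3299549 / 96521570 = -0.03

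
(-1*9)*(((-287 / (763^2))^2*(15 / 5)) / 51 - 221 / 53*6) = 1403256383178705 / 6231991649989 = 225.17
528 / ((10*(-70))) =-132 / 175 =-0.75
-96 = -96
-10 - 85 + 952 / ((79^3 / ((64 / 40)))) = -234185909 / 2465195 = -95.00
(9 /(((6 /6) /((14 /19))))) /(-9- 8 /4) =-126 /209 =-0.60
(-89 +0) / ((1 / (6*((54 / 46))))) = -14418 / 23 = -626.87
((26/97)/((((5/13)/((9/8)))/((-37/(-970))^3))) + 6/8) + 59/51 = 172193380748863/90299866620000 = 1.91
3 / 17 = 0.18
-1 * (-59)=59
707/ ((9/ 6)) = 1414/ 3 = 471.33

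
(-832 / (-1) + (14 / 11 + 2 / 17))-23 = 151543 / 187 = 810.39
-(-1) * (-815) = -815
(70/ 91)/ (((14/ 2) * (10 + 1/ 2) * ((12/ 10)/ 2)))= 100/ 5733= 0.02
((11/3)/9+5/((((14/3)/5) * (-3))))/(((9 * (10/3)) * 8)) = -0.01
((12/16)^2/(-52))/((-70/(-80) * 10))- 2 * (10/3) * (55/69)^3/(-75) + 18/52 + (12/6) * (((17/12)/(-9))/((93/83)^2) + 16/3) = 24834817235659/2298275244720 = 10.81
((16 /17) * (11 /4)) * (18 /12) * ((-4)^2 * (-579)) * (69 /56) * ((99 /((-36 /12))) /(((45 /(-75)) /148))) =-42926550480 /119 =-360727314.96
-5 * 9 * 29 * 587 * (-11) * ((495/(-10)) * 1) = -417106057.50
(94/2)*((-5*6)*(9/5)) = -2538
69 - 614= -545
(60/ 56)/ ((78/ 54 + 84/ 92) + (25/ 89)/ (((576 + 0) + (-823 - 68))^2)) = 3481947/ 7661414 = 0.45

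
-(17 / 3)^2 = -289 / 9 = -32.11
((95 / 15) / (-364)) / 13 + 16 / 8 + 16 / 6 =66229 / 14196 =4.67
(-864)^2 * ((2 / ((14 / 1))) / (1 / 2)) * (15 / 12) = 1866240 / 7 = 266605.71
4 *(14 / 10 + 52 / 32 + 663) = 26641 / 10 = 2664.10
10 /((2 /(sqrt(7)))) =5 * sqrt(7) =13.23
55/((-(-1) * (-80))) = -11/16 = -0.69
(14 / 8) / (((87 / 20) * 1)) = 35 / 87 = 0.40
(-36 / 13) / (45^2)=-4 / 2925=-0.00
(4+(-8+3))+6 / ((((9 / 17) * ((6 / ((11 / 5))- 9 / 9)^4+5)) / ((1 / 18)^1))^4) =-196964695241070557669435726975 / 196964699078837945604846185856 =-1.00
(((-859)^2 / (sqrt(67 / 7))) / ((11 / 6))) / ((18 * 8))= 737881 * sqrt(469) / 17688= 903.43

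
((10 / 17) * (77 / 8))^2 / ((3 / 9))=444675 / 4624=96.17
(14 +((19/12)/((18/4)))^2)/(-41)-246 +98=-17735473/119556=-148.34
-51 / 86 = -0.59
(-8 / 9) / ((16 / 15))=-5 / 6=-0.83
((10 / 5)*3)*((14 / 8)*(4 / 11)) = 42 / 11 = 3.82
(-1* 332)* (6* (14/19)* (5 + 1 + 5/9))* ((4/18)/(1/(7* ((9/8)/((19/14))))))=-13437368/1083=-12407.54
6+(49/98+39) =45.50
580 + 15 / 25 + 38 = 3093 / 5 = 618.60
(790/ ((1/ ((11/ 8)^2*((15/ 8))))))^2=513981455625/ 65536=7842734.61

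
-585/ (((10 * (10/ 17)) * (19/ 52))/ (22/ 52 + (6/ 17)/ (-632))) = -115.00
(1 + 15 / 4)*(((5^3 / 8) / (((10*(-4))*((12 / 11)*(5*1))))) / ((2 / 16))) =-1045 / 384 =-2.72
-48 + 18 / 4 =-87 / 2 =-43.50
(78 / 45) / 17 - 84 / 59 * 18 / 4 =-94856 / 15045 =-6.30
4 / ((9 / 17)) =68 / 9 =7.56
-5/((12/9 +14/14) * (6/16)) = -40/7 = -5.71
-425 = -425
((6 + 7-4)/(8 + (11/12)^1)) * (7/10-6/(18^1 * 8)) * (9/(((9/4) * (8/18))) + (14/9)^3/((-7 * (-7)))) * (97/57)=50706071/4940190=10.26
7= 7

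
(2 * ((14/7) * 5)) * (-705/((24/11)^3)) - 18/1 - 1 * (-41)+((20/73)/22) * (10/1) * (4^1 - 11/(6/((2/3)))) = -411411829/308352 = -1334.23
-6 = -6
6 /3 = 2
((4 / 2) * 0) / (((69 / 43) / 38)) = 0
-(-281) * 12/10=1686/5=337.20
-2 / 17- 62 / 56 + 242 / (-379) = -1.86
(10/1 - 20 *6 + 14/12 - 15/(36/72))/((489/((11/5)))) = -9163/14670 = -0.62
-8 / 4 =-2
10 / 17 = 0.59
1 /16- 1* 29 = -463 /16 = -28.94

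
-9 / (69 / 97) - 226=-5489 / 23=-238.65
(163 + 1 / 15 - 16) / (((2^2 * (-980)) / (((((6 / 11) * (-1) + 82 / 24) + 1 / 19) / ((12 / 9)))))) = -8088299 / 98313600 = -0.08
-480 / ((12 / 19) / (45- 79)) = 25840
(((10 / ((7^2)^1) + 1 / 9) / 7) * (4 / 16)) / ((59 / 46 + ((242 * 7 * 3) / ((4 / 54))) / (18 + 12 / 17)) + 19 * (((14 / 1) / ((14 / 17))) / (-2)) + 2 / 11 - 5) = 1863851 / 579946324230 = 0.00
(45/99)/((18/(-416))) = -1040/99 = -10.51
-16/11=-1.45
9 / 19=0.47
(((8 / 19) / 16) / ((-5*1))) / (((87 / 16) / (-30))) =16 / 551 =0.03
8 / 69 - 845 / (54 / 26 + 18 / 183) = -44659 / 115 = -388.34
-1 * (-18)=18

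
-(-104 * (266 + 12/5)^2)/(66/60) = 34054592/5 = 6810918.40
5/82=0.06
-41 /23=-1.78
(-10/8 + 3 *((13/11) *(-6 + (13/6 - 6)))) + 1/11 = -1585/44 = -36.02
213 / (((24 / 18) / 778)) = 248571 / 2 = 124285.50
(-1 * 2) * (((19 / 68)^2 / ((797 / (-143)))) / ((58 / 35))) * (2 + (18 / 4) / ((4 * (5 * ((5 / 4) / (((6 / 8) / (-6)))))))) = 285836551 / 8549960960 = 0.03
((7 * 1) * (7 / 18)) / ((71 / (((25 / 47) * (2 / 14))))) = 175 / 60066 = 0.00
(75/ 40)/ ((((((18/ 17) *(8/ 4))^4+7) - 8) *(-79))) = -0.00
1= 1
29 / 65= 0.45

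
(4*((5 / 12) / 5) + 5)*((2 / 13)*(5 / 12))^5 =3125 / 541345194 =0.00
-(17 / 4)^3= -4913 / 64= -76.77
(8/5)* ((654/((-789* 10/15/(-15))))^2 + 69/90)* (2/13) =5786893096/67439775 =85.81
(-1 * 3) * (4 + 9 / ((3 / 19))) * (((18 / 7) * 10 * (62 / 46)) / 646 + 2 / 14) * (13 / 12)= -8103667 / 208012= -38.96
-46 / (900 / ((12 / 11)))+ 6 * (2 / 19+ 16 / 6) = 259826 / 15675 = 16.58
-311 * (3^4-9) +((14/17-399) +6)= -387331/17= -22784.18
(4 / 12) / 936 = 1 / 2808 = 0.00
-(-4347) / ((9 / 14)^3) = 441784 / 27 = 16362.37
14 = 14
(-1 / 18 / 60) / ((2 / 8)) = -1 / 270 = -0.00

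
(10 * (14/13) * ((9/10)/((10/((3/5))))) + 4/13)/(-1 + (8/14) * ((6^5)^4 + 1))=2023/4753005972081867825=0.00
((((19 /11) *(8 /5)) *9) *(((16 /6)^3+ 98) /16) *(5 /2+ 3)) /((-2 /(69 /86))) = -401.18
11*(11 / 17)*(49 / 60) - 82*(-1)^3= 89569 / 1020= 87.81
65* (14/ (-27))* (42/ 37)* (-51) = 216580/ 111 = 1951.17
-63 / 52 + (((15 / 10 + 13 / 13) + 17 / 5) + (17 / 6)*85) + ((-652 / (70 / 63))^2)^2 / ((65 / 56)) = 49797749030970467 / 487500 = 102149228781.48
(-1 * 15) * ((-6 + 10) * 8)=-480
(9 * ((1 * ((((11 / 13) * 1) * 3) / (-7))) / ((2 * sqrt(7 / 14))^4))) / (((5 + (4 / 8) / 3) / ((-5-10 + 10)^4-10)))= -547965 / 5642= -97.12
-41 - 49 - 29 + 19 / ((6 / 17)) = -391 / 6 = -65.17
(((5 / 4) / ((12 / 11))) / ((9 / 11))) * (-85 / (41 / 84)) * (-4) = 359975 / 369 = 975.54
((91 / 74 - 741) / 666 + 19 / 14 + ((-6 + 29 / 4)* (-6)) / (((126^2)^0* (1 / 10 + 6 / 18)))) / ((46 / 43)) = -3290245577 / 206302824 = -15.95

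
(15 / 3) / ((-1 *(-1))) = 5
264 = 264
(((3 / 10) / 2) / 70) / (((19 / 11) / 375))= 495 / 1064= 0.47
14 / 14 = 1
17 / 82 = 0.21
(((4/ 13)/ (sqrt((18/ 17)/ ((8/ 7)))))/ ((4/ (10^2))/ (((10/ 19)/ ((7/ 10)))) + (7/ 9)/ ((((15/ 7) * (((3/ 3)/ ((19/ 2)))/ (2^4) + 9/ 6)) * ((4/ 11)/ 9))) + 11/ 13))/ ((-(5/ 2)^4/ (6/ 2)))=-351744 * sqrt(119)/ 1072493261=-0.00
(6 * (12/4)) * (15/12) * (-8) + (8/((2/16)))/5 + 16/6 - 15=-2693/15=-179.53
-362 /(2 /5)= -905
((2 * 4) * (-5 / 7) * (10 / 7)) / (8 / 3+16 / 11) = -1650 / 833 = -1.98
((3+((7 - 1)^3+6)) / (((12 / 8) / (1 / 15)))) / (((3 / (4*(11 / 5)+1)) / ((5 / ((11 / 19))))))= 9310 / 33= 282.12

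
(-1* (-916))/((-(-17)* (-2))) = -458/17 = -26.94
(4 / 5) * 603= 2412 / 5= 482.40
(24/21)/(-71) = -8/497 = -0.02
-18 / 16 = -9 / 8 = -1.12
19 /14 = 1.36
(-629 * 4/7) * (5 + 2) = -2516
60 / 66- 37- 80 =-1277 / 11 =-116.09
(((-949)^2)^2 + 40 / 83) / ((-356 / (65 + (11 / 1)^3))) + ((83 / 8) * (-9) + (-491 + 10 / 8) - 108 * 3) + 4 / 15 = -2819354036426674741 / 886440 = -3180535666741.88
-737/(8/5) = -3685/8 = -460.62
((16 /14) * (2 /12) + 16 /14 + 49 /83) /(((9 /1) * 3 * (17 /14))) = 6706 /114291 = 0.06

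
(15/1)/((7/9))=135/7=19.29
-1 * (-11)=11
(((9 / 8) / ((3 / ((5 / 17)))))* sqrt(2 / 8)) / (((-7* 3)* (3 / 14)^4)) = -1715 / 1377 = -1.25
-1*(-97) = 97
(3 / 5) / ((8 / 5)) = 3 / 8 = 0.38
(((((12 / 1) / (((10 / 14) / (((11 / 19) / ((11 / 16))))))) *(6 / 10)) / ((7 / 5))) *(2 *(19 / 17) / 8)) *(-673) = -96912 / 85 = -1140.14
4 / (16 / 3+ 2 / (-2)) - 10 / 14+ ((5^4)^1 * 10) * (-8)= -4549981 / 91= -49999.79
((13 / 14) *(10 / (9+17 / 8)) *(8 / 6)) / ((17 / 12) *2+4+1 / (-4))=8320 / 49217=0.17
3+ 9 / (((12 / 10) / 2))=18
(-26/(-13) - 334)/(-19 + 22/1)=-110.67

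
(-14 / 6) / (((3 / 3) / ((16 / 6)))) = -56 / 9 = -6.22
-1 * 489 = -489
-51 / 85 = -0.60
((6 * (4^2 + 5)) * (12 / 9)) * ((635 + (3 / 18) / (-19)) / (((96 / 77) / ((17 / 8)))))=663300407 / 3648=181825.77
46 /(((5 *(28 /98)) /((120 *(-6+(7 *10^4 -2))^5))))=6490514662528345507303784448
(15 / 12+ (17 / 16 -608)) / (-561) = 881 / 816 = 1.08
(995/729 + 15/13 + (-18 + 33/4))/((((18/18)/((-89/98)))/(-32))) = -97587788/464373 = -210.15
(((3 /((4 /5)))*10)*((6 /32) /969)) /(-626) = -75 /6470336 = -0.00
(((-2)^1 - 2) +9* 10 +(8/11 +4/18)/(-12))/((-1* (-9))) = 51037/5346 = 9.55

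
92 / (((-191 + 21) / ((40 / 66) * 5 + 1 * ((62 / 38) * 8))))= -463864 / 53295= -8.70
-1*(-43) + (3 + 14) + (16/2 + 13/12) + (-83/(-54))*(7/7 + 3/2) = 1969/27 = 72.93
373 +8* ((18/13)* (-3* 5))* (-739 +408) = 719809/13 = 55369.92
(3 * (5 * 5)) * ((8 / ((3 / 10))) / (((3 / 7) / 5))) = 70000 / 3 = 23333.33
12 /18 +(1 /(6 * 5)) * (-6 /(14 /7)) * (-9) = 47 /30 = 1.57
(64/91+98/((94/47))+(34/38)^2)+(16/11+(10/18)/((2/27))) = 42971891/722722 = 59.46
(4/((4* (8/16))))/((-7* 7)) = -2/49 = -0.04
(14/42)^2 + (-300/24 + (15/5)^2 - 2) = -97/18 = -5.39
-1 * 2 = -2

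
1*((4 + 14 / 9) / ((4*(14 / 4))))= 25 / 63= 0.40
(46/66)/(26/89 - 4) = -2047/10890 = -0.19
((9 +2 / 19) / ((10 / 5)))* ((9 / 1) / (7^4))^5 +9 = 27288955073793519819 / 3032106119309256038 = 9.00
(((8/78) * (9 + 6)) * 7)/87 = 140/1131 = 0.12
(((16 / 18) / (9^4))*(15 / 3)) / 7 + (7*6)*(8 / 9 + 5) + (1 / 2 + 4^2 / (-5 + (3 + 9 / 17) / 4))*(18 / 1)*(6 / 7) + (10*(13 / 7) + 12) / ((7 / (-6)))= 2443370288 / 14467005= 168.89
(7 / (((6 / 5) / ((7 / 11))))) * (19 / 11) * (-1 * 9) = -13965 / 242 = -57.71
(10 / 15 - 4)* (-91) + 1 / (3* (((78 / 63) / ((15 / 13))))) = 307895 / 1014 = 303.64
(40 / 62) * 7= 4.52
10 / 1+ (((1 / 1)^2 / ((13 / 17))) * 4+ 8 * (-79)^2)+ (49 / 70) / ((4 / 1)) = 25970571 / 520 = 49943.41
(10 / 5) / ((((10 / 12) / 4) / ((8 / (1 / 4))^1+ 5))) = 1776 / 5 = 355.20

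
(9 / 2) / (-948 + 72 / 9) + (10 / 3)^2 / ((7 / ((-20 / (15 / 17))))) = -12785701 / 355320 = -35.98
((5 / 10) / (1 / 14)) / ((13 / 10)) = 70 / 13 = 5.38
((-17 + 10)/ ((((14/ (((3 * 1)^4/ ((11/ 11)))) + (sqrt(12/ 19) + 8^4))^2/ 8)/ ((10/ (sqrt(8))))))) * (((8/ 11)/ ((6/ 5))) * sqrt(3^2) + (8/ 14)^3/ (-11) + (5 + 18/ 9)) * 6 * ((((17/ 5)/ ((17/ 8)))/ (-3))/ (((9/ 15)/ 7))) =-92708669024050725 * sqrt(114)/ 657932141491373138879104 + 163983276827603657595 * sqrt(2)/ 59812012862852103534464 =0.00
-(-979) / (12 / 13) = 12727 / 12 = 1060.58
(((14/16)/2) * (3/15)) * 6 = 21/40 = 0.52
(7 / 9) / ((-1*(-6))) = 7 / 54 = 0.13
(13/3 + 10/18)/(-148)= -11/333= -0.03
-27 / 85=-0.32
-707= -707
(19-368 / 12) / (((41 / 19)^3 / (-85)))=20405525 / 206763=98.69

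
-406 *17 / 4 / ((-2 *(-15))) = -3451 / 60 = -57.52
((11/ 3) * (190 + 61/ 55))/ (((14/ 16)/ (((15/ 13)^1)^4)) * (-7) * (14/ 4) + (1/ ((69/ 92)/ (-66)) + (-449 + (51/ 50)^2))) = -567594000/ 443923699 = -1.28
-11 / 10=-1.10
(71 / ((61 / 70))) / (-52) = -2485 / 1586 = -1.57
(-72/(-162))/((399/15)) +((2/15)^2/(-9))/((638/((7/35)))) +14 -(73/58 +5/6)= 5122556734/429573375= 11.92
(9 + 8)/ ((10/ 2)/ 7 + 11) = 119/ 82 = 1.45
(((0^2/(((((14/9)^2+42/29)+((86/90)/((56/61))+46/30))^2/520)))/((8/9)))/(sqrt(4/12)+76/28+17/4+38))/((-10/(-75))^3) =0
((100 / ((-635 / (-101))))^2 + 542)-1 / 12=153851687 / 193548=794.90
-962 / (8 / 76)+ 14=-9125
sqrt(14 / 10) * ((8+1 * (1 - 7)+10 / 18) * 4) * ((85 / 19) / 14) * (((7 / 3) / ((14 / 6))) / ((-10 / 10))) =-782 * sqrt(35) / 1197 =-3.86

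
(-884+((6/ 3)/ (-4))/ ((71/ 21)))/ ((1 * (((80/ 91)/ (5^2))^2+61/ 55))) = -285909598975/ 359049982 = -796.29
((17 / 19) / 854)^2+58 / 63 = 2181490945 / 2369547684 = 0.92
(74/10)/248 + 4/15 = 1103/3720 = 0.30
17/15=1.13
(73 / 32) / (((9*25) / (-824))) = -8.35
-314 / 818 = -157 / 409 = -0.38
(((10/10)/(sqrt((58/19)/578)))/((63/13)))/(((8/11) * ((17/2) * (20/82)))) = 5863 * sqrt(551)/73080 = 1.88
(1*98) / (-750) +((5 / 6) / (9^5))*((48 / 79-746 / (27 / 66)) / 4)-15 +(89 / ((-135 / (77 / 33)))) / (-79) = -476021997647 / 31487879250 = -15.12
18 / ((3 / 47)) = 282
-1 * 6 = -6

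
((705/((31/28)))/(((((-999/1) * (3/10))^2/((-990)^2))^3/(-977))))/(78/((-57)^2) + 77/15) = -20556717825559300000000000000/131162253734680820217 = -156727391.00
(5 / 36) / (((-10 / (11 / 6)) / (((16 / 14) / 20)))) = -11 / 7560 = -0.00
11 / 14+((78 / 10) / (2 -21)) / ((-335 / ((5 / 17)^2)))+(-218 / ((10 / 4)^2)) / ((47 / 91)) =-403951368141 / 6051905650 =-66.75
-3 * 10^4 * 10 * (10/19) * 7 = -21000000/19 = -1105263.16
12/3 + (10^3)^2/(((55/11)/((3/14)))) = 300028/7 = 42861.14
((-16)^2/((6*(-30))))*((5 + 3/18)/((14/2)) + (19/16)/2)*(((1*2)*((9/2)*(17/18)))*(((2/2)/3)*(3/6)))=-3043/1134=-2.68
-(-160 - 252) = 412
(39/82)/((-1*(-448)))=39/36736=0.00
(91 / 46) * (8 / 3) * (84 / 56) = 182 / 23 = 7.91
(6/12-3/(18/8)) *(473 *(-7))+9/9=16561/6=2760.17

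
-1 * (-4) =4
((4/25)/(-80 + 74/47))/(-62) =47/1428325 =0.00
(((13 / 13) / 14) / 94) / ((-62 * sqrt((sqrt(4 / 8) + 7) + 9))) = -sqrt(2) / (81592 * sqrt(sqrt(2) + 32)) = -0.00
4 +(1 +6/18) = 16/3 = 5.33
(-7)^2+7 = 56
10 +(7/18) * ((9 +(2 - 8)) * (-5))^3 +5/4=-5205/4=-1301.25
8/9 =0.89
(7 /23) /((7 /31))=31 /23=1.35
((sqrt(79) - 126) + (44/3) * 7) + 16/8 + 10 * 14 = sqrt(79) + 356/3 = 127.55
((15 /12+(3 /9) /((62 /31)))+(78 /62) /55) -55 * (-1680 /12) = 157571453 /20460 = 7701.44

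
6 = 6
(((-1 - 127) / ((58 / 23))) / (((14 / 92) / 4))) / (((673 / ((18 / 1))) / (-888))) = 4329234432 / 136619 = 31688.38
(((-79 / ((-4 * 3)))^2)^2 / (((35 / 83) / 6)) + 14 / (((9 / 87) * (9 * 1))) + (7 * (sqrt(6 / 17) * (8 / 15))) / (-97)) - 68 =1075483441 / 40320 - 56 * sqrt(102) / 24735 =26673.67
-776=-776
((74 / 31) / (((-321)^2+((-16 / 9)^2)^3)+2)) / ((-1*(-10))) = 19663317 / 8490598087745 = 0.00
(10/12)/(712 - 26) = 5/4116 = 0.00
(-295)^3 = -25672375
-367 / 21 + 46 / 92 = -713 / 42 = -16.98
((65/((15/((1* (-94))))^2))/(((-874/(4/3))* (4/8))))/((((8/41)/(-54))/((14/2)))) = 32967116/2185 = 15087.92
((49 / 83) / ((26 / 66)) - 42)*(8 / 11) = -349608 / 11869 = -29.46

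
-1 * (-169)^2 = -28561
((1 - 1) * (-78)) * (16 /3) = 0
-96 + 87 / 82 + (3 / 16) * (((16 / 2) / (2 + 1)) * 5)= -3790 / 41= -92.44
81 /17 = 4.76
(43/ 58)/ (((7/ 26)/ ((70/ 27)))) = 7.14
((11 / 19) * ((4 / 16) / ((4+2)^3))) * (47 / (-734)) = -517 / 12049344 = -0.00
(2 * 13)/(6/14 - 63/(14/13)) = -364/813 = -0.45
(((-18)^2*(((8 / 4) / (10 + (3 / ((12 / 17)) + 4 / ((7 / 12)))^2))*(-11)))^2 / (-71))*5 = -156148390379520 / 776243193191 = -201.16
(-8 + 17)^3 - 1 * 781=-52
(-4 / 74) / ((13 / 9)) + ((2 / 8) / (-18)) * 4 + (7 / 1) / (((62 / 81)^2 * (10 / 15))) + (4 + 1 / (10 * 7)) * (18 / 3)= 48823763251 / 1164847320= 41.91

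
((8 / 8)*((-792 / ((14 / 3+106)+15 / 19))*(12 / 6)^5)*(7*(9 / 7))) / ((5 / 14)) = -182020608 / 31765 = -5730.23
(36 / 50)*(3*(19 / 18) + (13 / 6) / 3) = 14 / 5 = 2.80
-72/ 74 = -36/ 37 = -0.97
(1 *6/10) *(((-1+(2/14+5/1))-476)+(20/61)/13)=-7857417/27755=-283.10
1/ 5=0.20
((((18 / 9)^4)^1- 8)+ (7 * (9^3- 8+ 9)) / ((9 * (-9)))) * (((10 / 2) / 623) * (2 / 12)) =-11155 / 151389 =-0.07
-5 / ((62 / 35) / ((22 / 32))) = -1925 / 992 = -1.94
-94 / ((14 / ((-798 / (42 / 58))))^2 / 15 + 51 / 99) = -182.47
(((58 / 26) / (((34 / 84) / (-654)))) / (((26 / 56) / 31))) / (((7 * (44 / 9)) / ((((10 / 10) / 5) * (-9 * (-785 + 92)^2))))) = 87326395276428 / 14365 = 6079108616.53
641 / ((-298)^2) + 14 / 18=627397 / 799236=0.78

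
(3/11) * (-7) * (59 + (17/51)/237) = -112.64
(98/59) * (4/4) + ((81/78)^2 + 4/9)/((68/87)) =1727471/478608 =3.61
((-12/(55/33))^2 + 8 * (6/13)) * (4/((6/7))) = 84224/325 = 259.15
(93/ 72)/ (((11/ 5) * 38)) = 155/ 10032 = 0.02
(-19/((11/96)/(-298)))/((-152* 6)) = -596/11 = -54.18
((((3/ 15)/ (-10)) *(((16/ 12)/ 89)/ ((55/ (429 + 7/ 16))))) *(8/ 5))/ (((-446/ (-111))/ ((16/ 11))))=-2033816/ 1500929375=-0.00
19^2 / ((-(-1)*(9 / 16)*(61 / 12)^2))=92416 / 3721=24.84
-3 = -3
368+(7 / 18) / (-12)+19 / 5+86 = 494389 / 1080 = 457.77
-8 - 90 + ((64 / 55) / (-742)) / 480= -29995351 / 306075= -98.00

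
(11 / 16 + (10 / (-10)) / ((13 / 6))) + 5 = 1087 / 208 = 5.23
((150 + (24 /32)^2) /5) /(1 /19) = 45771 /80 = 572.14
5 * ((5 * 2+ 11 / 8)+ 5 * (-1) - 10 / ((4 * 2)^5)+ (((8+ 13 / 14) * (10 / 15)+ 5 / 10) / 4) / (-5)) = 10411507 / 344064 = 30.26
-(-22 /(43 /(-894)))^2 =-386830224 /1849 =-209210.51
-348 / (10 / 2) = -348 / 5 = -69.60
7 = 7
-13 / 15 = -0.87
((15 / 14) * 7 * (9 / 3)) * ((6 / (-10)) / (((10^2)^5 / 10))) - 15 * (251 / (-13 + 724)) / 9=-2510000057591 / 4266000000000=-0.59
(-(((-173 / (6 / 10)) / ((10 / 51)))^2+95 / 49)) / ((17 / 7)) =-890388.55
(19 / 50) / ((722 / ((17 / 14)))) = 17 / 26600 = 0.00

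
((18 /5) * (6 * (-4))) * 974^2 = -409828032 /5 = -81965606.40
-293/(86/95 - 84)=27835/7894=3.53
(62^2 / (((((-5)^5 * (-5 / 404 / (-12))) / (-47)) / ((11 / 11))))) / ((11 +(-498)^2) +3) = 437939232 / 1937640625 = 0.23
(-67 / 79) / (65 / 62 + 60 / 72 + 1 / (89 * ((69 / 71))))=-4251619 / 9491218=-0.45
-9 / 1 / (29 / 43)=-387 / 29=-13.34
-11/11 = -1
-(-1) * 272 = 272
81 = 81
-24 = -24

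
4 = 4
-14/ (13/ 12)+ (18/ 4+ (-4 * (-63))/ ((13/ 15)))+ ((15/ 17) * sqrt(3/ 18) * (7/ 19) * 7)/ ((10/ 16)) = 196 * sqrt(6)/ 323+ 7341/ 26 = 283.83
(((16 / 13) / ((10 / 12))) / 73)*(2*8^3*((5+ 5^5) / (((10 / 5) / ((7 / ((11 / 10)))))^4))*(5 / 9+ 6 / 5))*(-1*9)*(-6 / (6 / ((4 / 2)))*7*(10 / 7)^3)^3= 4861526016000000000000 / 680821141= 7140680162868.21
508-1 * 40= 468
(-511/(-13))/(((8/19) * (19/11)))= 5621/104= 54.05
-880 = -880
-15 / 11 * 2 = -30 / 11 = -2.73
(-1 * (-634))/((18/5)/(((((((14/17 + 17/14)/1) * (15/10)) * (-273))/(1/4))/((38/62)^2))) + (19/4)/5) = 76829451400/115073899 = 667.65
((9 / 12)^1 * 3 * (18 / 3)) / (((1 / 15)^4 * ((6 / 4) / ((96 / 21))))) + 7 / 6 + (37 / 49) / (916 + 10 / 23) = 2082858.31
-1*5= -5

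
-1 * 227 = -227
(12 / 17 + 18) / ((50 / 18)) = 2862 / 425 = 6.73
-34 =-34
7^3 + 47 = 390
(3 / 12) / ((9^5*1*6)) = 1 / 1417176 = 0.00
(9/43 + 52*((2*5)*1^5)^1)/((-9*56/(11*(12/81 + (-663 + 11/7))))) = 15376472969/2048004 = 7508.03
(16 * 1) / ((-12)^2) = 1 / 9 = 0.11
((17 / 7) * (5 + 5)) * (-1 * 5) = -850 / 7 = -121.43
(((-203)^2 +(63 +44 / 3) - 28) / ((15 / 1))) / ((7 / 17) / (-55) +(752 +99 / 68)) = 92584448 / 25361073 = 3.65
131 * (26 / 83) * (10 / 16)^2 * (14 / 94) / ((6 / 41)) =16.31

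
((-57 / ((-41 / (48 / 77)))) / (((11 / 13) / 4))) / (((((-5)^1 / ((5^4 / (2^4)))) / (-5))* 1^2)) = 5557500 / 34727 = 160.03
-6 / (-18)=1 / 3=0.33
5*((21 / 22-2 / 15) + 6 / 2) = 1261 / 66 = 19.11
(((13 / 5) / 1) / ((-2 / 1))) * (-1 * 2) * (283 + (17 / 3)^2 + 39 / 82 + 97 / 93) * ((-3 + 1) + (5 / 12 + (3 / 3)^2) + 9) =1902236323 / 274536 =6928.91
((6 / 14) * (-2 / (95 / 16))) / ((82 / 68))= -3264 / 27265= -0.12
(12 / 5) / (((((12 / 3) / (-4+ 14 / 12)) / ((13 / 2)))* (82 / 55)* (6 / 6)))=-2431 / 328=-7.41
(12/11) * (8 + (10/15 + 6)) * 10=160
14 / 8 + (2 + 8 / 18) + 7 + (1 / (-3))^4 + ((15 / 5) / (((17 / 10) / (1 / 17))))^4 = 25329237708271 / 2260145410884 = 11.21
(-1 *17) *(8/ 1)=-136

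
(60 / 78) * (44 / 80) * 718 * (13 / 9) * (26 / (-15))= -102674 / 135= -760.55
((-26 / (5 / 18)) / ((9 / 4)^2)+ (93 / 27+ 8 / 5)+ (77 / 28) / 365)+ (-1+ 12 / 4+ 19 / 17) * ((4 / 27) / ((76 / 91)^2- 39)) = -2858672665933 / 212557015620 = -13.45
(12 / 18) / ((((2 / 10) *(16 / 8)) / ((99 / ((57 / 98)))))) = 5390 / 19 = 283.68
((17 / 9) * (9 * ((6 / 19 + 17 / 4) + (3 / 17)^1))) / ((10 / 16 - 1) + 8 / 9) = 110286 / 703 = 156.88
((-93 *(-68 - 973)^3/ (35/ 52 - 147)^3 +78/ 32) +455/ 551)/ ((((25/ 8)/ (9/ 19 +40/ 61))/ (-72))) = 875424167556128514051156/ 1004754027644025575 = 871282.07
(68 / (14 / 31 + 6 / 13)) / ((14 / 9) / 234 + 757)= 7214103 / 73335776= 0.10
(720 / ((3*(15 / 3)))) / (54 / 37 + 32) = 888 / 619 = 1.43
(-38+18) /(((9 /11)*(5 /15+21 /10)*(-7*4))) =550 /1533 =0.36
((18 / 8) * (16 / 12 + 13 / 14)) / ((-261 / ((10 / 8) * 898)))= -213275 / 9744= -21.89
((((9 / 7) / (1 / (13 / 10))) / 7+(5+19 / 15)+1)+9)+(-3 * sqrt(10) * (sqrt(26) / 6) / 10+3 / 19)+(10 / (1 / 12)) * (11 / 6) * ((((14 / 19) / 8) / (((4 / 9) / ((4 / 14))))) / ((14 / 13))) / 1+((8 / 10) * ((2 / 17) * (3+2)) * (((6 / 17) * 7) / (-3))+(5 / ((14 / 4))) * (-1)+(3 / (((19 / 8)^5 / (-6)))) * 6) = 24.71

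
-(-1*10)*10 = 100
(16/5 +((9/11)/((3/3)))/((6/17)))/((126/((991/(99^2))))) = 601537/135841860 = 0.00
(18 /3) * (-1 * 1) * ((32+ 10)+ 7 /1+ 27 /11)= -308.73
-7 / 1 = -7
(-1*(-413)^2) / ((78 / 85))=-14498365 / 78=-185876.47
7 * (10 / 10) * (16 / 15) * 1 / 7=16 / 15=1.07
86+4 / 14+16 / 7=620 / 7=88.57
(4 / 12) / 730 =1 / 2190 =0.00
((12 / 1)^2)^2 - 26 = 20710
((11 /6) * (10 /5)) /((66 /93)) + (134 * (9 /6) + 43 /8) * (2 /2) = 5077 /24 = 211.54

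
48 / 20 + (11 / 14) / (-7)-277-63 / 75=-675103 / 2450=-275.55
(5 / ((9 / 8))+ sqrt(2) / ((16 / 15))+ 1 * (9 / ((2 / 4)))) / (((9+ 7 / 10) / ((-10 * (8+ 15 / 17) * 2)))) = -6100400 / 14841 - 56625 * sqrt(2) / 3298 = -435.33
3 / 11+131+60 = 2104 / 11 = 191.27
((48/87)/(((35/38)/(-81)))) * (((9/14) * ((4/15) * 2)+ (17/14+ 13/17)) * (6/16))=-42.25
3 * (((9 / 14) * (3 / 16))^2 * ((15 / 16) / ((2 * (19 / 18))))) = 295245 / 15253504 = 0.02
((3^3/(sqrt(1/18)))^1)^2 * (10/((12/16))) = 174960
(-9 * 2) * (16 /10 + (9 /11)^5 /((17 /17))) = -28505754 /805255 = -35.40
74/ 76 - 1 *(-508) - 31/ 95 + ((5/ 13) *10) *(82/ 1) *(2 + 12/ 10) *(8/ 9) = 31249631/ 22230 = 1405.74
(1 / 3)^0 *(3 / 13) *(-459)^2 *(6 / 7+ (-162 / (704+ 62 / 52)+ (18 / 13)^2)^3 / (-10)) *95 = 247892095703620778211828486 / 142492054426423895375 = 1739690.66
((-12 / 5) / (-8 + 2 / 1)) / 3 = 0.13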